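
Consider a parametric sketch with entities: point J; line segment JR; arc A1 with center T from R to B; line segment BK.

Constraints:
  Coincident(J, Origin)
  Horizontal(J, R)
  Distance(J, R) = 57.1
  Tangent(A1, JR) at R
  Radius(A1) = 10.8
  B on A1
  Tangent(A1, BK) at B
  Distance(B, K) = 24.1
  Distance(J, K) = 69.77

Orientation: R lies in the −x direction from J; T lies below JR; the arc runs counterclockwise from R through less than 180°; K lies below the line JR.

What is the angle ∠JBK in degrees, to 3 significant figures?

82.3°

Checks: |TB| = 10.80 ✓; ∠(TB, BK) = 90.00° ✓; |BK| = 24.10 ✓; |JK| = 69.77 ✓.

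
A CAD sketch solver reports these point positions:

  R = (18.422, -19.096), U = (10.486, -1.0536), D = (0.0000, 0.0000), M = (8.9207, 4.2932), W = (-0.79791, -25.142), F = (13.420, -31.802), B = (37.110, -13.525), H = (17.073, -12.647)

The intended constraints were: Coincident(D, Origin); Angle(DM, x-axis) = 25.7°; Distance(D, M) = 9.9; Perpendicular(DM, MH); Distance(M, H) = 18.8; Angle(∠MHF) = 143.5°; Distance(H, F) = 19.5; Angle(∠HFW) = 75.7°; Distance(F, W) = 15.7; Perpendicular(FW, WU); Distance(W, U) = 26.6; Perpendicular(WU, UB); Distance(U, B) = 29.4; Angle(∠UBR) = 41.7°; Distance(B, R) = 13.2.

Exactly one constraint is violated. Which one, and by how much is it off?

Distance(B, R) = 13.2 — off by 6.30.

D = (0.00, 0.00) ✓; DM at 25.70° ✓; |DM| = 9.900 ✓; ∠(DM, MH) = 90.00° ✓; |MH| = 18.80 ✓; ∠MHF = 143.5° ✓; |HF| = 19.50 ✓; ∠HFW = 75.70° ✓; |FW| = 15.70 ✓; ∠(FW, WU) = 90.00° ✓; |WU| = 26.60 ✓; ∠(WU, UB) = 90.00° ✓; |UB| = 29.40 ✓; ∠UBR = 41.70° ✓; |BR| = 19.50 ✗.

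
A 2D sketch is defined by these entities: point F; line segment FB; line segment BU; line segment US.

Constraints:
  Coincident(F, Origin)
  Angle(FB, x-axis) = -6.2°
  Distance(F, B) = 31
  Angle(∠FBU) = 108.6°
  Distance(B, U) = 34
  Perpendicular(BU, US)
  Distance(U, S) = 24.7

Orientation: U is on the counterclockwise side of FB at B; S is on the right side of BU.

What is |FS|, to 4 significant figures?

69.65

F is at the origin; FB runs at -6.2° with length 31.0, so B = 31.0·(cos -6.2°, sin -6.2°) = (30.82, -3.348). ∠FBU = 108.6°, so BU runs at -6.2° + (180° − 108.6°) = 65.20° from the x-axis; with |BU| = 34.0, U = B + 34.0·(cos 65.20°, sin 65.20°) = (45.08, 27.52). The perpendicularity gives US at right angles to BU; with |US| = 24.7 on the right of BU, S = U + 24.7·(0.9078, -0.4195) = (67.50, 17.16). Then |FS| = |S − F| = 69.65.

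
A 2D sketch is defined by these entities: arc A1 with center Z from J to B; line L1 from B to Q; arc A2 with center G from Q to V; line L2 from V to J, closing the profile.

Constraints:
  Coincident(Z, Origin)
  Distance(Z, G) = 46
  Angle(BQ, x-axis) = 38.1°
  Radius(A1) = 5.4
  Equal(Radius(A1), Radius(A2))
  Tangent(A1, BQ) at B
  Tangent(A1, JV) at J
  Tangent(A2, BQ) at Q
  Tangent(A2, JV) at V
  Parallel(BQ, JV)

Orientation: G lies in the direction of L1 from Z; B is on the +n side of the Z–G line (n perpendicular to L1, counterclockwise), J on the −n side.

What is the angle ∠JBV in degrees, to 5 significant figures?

76.787°

Tangency of A1 to both parallel lines with radius 5.4 puts B and J at Z ± 5.4·n: B = (-3.3320, 4.2494), J = (3.3320, -4.2494). Equal radii place Q and V the same way about G: Q = G + 5.4·n = (32.867, 32.633), V = G − 5.4·n = (39.531, 24.134). Then cos ∠JBV = BJ·BV / (|BJ||BV|), giving 76.787°.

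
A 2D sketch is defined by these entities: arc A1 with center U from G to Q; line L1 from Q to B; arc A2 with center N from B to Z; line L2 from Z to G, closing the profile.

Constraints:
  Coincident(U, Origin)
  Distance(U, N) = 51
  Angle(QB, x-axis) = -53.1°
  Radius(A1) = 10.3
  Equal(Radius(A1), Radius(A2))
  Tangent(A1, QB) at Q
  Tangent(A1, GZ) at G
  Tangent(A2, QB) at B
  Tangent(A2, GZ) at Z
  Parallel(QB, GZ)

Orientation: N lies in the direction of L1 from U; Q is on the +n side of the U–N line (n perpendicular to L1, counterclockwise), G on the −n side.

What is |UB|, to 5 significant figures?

52.030

Tangency of A1 to both parallel lines with radius 10.3 puts Q and G at U ± 10.3·n: Q = (8.2368, 6.1843), G = (-8.2368, -6.1843). Equal radii place B and Z the same way about N: B = N + 10.3·n = (38.858, -34.600), Z = N − 10.3·n = (22.385, -46.968). Then |UB| = |B − U| = 52.030.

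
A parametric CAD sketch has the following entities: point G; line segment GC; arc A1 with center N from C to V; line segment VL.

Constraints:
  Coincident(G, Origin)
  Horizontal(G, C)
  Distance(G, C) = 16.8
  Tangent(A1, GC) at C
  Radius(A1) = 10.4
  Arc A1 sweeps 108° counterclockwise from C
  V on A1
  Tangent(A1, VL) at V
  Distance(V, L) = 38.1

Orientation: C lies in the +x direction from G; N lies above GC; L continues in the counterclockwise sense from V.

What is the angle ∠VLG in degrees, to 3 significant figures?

34.7°

G is at the origin; GC is horizontal with |GC| = 16.8 and C on the +x side, so C = (16.8, 0.00). The tangent condition forces NC to be normal to GC, so N = C + (0, 10.4) = (16.8, 10.4). On A1, C sits at bearing -90° from N; a 108° counterclockwise sweep puts V at bearing 18°, so V = N + 10.4·(cos 18°, sin 18°) = (26.7, 13.6). Tangency of A1 to VL means the radius NV is perpendicular to VL, so VL runs along (−sin 18°, cos 18°); with |VL| = 38.1, L = (14.9, 49.8). Then cos ∠VLG = LV·LG / (|LV||LG|), giving 34.7°.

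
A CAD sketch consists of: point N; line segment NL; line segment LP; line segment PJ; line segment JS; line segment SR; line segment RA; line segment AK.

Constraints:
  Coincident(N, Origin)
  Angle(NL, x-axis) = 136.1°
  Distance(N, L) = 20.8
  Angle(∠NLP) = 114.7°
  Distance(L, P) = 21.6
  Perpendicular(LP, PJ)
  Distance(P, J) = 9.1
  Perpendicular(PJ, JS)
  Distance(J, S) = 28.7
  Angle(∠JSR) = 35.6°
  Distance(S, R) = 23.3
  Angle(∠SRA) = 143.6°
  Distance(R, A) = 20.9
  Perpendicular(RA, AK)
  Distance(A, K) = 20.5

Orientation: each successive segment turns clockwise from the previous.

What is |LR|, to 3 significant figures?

12.7

PJ is perpendicular to JS, so JS runs at -109°; with |JS| = 28.7, S = (-8.73, 4.72). ∠JSR = 35.6° gives SR at 106° from the x-axis; with |SR| = 23.3, R = (-15.3, 27.1). Then |LR| = |R − L| = 12.7.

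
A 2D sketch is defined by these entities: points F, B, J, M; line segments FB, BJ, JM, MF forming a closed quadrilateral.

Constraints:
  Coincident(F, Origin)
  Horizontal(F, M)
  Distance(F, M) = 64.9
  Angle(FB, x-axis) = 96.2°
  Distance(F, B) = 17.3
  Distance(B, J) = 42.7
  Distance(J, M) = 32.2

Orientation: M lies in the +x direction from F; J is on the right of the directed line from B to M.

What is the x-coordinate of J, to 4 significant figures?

33.43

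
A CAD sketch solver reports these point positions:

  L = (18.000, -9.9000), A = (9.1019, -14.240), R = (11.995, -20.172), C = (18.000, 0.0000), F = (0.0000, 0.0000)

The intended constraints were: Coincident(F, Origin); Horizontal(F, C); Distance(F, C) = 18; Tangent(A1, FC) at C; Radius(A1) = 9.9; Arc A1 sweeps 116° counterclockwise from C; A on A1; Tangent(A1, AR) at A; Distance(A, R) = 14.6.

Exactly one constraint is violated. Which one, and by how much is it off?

Distance(A, R) = 14.6 — off by 8.00.

F = (0.00, 0.00) ✓; F.y = 0.00, C.y = 0.00 ✓; |FC| = 18.00 ✓; ∠(LC, CF) = 90.00° ✓; |LC| = 9.900 ✓; bearing(L→A) − bearing(L→C) = 116.0° ✓; |LA| = 9.900 ✓; ∠(LA, AR) = 90.00° ✓; |AR| = 6.600 ✗.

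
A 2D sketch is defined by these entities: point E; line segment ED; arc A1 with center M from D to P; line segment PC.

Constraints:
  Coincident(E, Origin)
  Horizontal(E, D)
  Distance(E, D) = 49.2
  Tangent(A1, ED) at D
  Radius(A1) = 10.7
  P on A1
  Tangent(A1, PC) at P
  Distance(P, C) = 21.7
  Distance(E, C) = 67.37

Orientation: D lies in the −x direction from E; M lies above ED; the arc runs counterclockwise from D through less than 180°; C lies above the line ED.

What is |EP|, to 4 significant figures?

46.27

E is at the origin; E and D share the same y with |ED| = 49.2 and D on the −x side, so D = (-49.20, 0.000). The tangent condition forces MD to be normal to ED, so M = D + (0, 10.7) = (-49.20, 10.70). Since MP ⟂ PC (tangency), |MC| = √(10.7² + 21.7²) = 24.19 regardless of where P sits on A1. So C lies on both circle(E, 67.37) and circle(M, 24.19); the above-ED intersection is C = (-58.78, 32.92). P is the foot of the tangent from C: P = (-42.26, 18.85).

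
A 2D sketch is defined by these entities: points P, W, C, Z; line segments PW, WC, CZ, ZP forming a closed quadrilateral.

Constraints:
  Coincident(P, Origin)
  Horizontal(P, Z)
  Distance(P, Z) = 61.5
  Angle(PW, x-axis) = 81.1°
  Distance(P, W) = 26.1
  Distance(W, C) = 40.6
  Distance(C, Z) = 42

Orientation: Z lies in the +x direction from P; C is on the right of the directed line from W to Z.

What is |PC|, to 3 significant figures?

23.7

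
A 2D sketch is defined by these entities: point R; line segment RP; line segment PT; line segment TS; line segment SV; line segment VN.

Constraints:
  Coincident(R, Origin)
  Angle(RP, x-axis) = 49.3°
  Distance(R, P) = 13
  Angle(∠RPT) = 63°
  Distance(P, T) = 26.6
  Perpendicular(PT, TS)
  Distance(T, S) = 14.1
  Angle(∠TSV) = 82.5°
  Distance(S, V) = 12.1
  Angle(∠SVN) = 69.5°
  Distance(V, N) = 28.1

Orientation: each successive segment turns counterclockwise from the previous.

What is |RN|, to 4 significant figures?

32.39

R is at the origin; RP runs at 49.3° with length 13.0, so P = (8.477, 9.856). ∠RPT = 63.0° gives PT at 166.3° from the x-axis; with |PT| = 26.6, T = (-17.37, 16.16). The perpendicularity gives TS at right angles to PT, so TS runs at -103.7°; with |TS| = 14.1, S = (-20.71, 2.457). ∠TSV = 82.5° gives SV at -6.200° from the x-axis; with |SV| = 12.1, V = (-8.676, 1.150). ∠SVN = 69.5° gives VN at 104.3° from the x-axis; with |VN| = 28.1, N = (-15.62, 28.38). Then |RN| = |N − R| = 32.39.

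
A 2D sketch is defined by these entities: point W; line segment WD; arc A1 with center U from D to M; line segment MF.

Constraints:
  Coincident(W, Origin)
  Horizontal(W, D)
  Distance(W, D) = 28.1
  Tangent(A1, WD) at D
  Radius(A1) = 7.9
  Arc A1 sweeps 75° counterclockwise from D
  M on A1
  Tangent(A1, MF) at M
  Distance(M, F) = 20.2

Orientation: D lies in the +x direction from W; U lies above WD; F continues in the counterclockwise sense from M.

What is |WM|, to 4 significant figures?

36.21

W is at the origin; W and D share the same y with |WD| = 28.1 and D on the +x side, so D = (28.10, 0.000). Since A1 is tangent to WD there, UD ⟂ WD, so U = D + (0, 7.9) = (28.10, 7.900). On A1, D sits at bearing -90° from U; a 75° counterclockwise sweep puts M at bearing -15°, so M = U + 7.9·(cos -15°, sin -15°) = (35.73, 5.855). Then |WM| = |M − W| = 36.21.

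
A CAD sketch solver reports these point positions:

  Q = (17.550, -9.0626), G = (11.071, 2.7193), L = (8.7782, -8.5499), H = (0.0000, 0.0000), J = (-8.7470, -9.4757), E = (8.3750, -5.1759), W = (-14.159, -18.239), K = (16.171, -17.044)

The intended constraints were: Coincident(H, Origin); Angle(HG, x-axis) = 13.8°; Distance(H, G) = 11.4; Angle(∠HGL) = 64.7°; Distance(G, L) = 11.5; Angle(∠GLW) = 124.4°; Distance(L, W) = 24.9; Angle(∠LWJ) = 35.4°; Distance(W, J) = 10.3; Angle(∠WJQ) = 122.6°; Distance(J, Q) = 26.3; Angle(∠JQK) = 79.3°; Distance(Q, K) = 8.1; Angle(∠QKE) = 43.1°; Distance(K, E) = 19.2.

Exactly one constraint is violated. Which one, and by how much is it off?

Distance(K, E) = 19.2 — off by 5.00.

H = (0.00, 0.00) ✓; HG at 13.80° ✓; |HG| = 11.40 ✓; ∠HGL = 64.70° ✓; |GL| = 11.50 ✓; ∠GLW = 124.4° ✓; |LW| = 24.90 ✓; ∠LWJ = 35.40° ✓; |WJ| = 10.30 ✓; ∠WJQ = 122.6° ✓; |JQ| = 26.30 ✓; ∠JQK = 79.30° ✓; |QK| = 8.100 ✓; ∠QKE = 43.10° ✓; |KE| = 14.20 ✗.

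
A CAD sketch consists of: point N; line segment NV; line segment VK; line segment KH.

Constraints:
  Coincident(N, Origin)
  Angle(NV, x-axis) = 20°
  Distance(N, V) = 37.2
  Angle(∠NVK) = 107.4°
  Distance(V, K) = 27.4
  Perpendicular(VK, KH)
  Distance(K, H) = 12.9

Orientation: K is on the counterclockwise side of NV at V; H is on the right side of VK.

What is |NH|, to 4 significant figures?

61.86

N is at the origin; NV runs at 20.0° with length 37.2, so V = 37.2·(cos 20.0°, sin 20.0°) = (34.96, 12.72). ∠NVK = 107.4°, so VK runs at 20.0° + (180° − 107.4°) = 92.60° from the x-axis; with |VK| = 27.4, K = V + 27.4·(cos 92.60°, sin 92.60°) = (33.71, 40.09). VK ⟂ KH; with |KH| = 12.9 on the right of VK, H = K + 12.9·(0.9990, 0.04536) = (46.60, 40.68). Then |NH| = |H − N| = 61.86.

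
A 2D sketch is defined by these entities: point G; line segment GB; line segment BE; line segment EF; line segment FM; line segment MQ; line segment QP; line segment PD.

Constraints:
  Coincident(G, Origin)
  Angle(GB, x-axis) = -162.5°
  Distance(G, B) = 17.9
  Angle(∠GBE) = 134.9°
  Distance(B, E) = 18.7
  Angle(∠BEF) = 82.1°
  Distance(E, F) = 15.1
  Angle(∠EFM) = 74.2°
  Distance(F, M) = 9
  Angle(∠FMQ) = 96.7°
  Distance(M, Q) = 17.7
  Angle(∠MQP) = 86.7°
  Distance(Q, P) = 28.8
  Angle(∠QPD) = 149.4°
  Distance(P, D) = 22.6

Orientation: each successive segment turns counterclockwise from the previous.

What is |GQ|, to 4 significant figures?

31.93

G is at the origin; GB runs at -162.5° with length 17.9, so B = (-17.07, -5.383). ∠GBE = 134.9° gives BE at -117.4° from the x-axis; with |BE| = 18.7, E = (-25.68, -21.98). ∠BEF = 82.1° gives EF at -19.50° from the x-axis; with |EF| = 15.1, F = (-11.44, -27.03). ∠EFM = 74.2° gives FM at 86.30° from the x-axis; with |FM| = 9.0, M = (-10.86, -18.04). ∠FMQ = 96.7° gives MQ at 169.6° from the x-axis; with |MQ| = 17.7, Q = (-28.27, -14.85). Then |GQ| = |Q − G| = 31.93.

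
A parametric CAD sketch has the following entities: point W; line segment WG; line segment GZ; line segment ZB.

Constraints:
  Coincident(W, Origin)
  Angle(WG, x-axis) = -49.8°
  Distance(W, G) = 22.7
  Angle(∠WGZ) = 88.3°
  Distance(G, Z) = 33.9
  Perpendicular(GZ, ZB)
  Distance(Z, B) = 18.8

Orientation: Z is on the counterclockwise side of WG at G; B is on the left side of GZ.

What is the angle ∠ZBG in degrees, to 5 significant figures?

60.988°

W is at the origin; WG runs at -49.8° with length 22.7, so G = 22.7·(cos -49.8°, sin -49.8°) = (14.652, -17.338). ∠WGZ = 88.3°, so GZ runs at -49.8° + (180° − 88.3°) = 41.900° from the x-axis; with |GZ| = 33.9, Z = G + 33.9·(cos 41.900°, sin 41.900°) = (39.884, 5.3014). GZ ⟂ ZB; with |ZB| = 18.8 on the left of GZ, B = Z + 18.8·(-0.66783, 0.74431) = (27.329, 19.294). Then cos ∠ZBG = BZ·BG / (|BZ||BG|), giving 60.988°.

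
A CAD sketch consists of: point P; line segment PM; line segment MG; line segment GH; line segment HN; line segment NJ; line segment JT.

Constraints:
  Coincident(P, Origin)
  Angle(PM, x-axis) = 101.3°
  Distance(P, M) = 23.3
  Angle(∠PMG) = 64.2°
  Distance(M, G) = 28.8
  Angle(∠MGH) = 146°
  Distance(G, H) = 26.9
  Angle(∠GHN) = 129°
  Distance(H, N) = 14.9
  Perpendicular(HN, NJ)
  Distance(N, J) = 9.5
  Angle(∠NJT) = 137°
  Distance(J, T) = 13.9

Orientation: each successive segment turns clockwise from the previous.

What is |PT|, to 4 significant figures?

21.87

P is at the origin; PM runs at 101.3° with length 23.3, so M = (-4.566, 22.85). ∠PMG = 64.2° gives MG at -14.50° from the x-axis; with |MG| = 28.8, G = (23.32, 15.64). ∠MGH = 146.0° gives GH at -48.50° from the x-axis; with |GH| = 26.9, H = (41.14, -4.510). ∠GHN = 129.0° gives HN at -99.50° from the x-axis; with |HN| = 14.9, N = (38.68, -19.21). The perpendicularity gives NJ at right angles to HN, so NJ runs at 170.5°; with |NJ| = 9.5, J = (29.31, -17.64). ∠NJT = 137.0° gives JT at 127.5° from the x-axis; with |JT| = 13.9, T = (20.85, -6.610). Then |PT| = |T − P| = 21.87.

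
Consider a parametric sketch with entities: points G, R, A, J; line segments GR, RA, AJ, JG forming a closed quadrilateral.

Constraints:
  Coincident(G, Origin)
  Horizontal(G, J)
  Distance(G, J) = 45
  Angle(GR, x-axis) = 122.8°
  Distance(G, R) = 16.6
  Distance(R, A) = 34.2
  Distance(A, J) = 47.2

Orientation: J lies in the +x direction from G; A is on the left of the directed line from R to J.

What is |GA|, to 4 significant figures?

40.57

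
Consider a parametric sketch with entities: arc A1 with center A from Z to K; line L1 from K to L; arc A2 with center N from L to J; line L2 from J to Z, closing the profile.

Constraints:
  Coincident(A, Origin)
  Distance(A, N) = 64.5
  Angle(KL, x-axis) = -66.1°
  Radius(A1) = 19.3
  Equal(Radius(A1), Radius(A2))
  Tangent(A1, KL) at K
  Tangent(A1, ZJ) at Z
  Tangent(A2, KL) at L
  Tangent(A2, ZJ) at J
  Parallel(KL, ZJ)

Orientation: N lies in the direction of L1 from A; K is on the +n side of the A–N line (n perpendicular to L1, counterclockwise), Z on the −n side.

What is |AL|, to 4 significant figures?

67.33

The slot axis is L1's direction at -66.1°, so u = (cos -66.1°, sin -66.1°) = (0.4051, -0.9143) and n = (−sin -66.1°, cos -66.1°) = (0.9143, 0.4051). A is at the origin and N lies 64.5 along u from A, so N = 64.5·u = (26.13, -58.97). Tangency of A1 to both parallel lines with radius 19.3 puts K and Z at A ± 19.3·n: K = (17.65, 7.819), Z = (-17.65, -7.819). Equal radii place L and J the same way about N: L = N + 19.3·n = (43.78, -51.15), J = N − 19.3·n = (8.487, -66.79). Then |AL| = |L − A| = 67.33.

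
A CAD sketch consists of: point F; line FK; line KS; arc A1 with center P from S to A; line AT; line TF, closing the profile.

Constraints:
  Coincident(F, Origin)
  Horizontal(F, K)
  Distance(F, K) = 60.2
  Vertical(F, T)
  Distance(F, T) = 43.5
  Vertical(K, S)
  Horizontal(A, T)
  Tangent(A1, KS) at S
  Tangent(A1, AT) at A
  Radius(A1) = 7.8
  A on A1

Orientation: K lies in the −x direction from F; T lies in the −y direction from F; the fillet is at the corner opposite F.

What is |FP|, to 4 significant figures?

63.41

F is at the origin; F and K share the same y with |FK| = 60.2 and K on the −x side, so K = (-60.20, 0.000). FT is vertical with |FT| = 43.5 and T on the −y side, so T = (0.000, -43.50). The virtual corner opposite F is at (-60.20, -43.50). Tangency of A1 to KS means the radius PS is perpendicular to KS and the tangent condition forces PA to be normal to AT, with radius 7.8, so the center P sits 7.8 in from both sides at P = (-52.40, -35.70). Then |FP| = |P − F| = 63.41.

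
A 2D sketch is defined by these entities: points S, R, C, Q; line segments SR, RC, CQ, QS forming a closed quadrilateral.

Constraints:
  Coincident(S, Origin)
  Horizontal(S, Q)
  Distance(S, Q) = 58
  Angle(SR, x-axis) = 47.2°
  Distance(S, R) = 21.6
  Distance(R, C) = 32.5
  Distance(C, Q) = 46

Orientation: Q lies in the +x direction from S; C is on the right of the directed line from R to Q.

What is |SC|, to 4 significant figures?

22.49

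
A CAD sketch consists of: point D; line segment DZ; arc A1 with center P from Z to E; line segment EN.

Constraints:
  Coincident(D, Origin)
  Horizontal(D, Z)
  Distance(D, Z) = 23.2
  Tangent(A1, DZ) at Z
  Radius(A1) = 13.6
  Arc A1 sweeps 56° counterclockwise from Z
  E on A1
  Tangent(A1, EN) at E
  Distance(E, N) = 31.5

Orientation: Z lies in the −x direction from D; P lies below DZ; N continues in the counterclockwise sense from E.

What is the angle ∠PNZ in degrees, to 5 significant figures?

15.374°

D is at the origin; D and Z share the same y with |DZ| = 23.2 and Z on the −x side, so Z = (-23.200, 0.0000). Since A1 is tangent to DZ there, PZ ⟂ DZ, so P = Z + (0, -13.6) = (-23.200, -13.600). On A1, Z sits at bearing 90° from P; a 56° counterclockwise sweep puts E at bearing 146°, so E = P + 13.6·(cos 146°, sin 146°) = (-34.475, -5.9950). A1 meets EN tangentially, so PE is at right angles to EN, so EN runs along (−sin 146°, cos 146°); with |EN| = 31.5, N = (-52.089, -32.110). Then cos ∠PNZ = NP·NZ / (|NP||NZ|), giving 15.374°.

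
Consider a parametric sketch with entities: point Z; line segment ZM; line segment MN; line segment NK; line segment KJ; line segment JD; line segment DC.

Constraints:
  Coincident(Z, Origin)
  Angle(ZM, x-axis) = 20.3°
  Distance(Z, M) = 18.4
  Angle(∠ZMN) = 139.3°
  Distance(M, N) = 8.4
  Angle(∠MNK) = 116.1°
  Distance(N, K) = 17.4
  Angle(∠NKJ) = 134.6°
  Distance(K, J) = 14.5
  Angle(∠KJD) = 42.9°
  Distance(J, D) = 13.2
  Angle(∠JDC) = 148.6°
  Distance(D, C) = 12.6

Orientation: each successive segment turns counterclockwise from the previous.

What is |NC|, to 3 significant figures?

4.78

∠KJD = 42.9° gives JD at -52.6° from the x-axis; with |JD| = 13.2, D = (5.10, 20.0). ∠JDC = 148.6° gives DC at -21.2° from the x-axis; with |DC| = 12.6, C = (16.8, 15.4). Then |NC| = |C − N| = 4.78.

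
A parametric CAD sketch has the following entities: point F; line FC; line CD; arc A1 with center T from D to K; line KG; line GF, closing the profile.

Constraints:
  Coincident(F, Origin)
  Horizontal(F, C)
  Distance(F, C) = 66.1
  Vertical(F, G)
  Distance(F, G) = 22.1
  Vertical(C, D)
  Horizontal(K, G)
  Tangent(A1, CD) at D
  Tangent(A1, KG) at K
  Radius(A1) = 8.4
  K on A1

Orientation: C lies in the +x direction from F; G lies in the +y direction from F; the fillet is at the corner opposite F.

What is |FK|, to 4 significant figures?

61.79

F is at the origin; FC is horizontal with |FC| = 66.1 and C on the +x side, so C = (66.10, 0.000). FG is vertical with |FG| = 22.1 and G on the +y side, so G = (0.000, 22.10). The virtual corner opposite F is at (66.10, 22.10). Tangency of A1 to CD means the radius TD is perpendicular to CD and tangency of A1 to KG means the radius TK is perpendicular to KG, with radius 8.4, so the center T sits 8.4 in from both sides at T = (57.70, 13.70). That places the tangent points at D = (66.10, 13.70) on CD and K = (57.70, 22.10) on KG. Then |FK| = |K − F| = 61.79.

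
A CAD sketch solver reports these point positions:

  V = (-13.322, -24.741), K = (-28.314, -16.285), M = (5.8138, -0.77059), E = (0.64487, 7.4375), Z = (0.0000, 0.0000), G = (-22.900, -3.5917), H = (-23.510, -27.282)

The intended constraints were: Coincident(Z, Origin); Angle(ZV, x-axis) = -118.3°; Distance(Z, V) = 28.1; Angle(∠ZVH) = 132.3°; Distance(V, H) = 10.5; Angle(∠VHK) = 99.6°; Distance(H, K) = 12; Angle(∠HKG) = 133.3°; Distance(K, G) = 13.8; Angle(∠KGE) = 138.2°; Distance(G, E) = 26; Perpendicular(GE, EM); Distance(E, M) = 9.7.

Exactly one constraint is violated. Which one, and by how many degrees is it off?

Perpendicular(GE, EM) — off by 7.10°.

Z = (0.00, 0.00) ✓; ZV at -118.3° ✓; |ZV| = 28.10 ✓; ∠ZVH = 132.3° ✓; |VH| = 10.50 ✓; ∠VHK = 99.59° ✓; |HK| = 12.00 ✓; ∠HKG = 133.3° ✓; |KG| = 13.80 ✓; ∠KGE = 138.2° ✓; |GE| = 26.00 ✓; ∠(GE, EM) = 82.90° ✗; |EM| = 9.700 ✓.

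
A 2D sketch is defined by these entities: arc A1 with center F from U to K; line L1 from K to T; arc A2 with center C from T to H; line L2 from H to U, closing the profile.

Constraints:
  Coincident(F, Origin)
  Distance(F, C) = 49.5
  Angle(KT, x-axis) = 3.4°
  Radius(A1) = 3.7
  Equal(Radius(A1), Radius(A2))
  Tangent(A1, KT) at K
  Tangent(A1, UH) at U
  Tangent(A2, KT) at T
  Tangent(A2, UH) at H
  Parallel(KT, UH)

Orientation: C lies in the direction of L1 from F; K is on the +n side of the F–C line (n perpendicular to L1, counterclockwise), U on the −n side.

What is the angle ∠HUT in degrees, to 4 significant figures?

8.502°

Tangency of A1 to both parallel lines with radius 3.7 puts K and U at F ± 3.7·n: K = (-0.2194, 3.693), U = (0.2194, -3.693). Equal radii place T and H the same way about C: T = C + 3.7·n = (49.19, 6.629), H = C − 3.7·n = (49.63, -0.7578). Then cos ∠HUT = UH·UT / (|UH||UT|), giving 8.502°.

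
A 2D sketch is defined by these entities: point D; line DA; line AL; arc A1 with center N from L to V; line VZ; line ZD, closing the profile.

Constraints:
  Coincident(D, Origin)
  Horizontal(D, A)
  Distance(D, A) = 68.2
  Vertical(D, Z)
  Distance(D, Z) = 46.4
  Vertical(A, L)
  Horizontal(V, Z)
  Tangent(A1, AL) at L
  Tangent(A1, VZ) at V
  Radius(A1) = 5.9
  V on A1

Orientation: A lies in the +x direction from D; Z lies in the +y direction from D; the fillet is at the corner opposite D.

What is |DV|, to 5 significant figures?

77.680

D is at the origin; D and A share the same y with |DA| = 68.2 and A on the +x side, so A = (68.200, 0.0000). DZ is vertical with |DZ| = 46.4 and Z on the +y side, so Z = (0.0000, 46.400). The virtual corner opposite D is at (68.200, 46.400). Since A1 is tangent to AL there, NL ⟂ AL and tangency of A1 to VZ means the radius NV is perpendicular to VZ, with radius 5.9, so the center N sits 5.9 in from both sides at N = (62.300, 40.500). That places the tangent points at L = (68.200, 40.500) on AL and V = (62.300, 46.400) on VZ. Then |DV| = |V − D| = 77.680.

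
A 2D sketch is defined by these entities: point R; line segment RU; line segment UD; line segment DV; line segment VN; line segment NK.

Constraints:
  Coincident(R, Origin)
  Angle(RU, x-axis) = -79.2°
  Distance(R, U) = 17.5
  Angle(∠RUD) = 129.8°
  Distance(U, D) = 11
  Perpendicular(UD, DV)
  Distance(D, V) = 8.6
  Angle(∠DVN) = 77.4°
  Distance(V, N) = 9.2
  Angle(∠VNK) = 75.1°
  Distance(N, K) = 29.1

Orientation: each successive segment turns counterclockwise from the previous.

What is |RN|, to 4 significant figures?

14.89

UD ⟂ DV, so DV runs at 61.00°; with |DV| = 8.6, V = (17.07, -15.00). ∠DVN = 77.4° gives VN at 163.6° from the x-axis; with |VN| = 9.2, N = (8.244, -12.40). Then |RN| = |N − R| = 14.89.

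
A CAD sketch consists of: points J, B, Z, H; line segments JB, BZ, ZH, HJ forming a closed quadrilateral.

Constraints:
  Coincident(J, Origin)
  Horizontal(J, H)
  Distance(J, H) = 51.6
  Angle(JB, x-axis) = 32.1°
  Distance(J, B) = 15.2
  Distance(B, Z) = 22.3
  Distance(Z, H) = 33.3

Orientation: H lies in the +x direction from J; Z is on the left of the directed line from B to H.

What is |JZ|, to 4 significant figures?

37.25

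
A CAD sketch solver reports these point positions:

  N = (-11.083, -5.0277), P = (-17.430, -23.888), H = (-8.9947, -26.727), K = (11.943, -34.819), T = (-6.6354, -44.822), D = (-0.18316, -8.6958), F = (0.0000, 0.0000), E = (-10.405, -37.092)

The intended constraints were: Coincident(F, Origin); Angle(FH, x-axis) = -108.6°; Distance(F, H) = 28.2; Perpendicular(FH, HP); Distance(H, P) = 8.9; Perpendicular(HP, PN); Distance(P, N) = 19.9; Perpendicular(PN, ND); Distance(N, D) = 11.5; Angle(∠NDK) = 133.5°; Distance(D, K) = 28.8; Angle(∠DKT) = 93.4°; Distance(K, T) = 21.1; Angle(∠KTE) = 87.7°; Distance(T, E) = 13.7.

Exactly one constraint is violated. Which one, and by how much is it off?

Distance(T, E) = 13.7 — off by 5.10.

F = (0.00, 0.00) ✓; FH at -108.6° ✓; |FH| = 28.20 ✓; ∠(FH, HP) = 90.00° ✓; |HP| = 8.900 ✓; ∠(HP, PN) = 90.00° ✓; |PN| = 19.90 ✓; ∠(PN, ND) = 90.00° ✓; |ND| = 11.50 ✓; ∠NDK = 133.5° ✓; |DK| = 28.80 ✓; ∠DKT = 93.40° ✓; |KT| = 21.10 ✓; ∠KTE = 87.70° ✓; |TE| = 8.600 ✗.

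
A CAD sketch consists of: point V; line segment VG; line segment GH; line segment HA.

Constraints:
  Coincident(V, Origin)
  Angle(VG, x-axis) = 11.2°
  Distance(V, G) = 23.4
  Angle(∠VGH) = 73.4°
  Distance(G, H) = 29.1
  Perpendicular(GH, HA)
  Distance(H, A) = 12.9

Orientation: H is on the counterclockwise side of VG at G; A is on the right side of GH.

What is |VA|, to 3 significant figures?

41.8

V is at the origin; VG runs at 11.2° with length 23.4, so G = 23.4·(cos 11.2°, sin 11.2°) = (23.0, 4.55). ∠VGH = 73.4°, so GH runs at 11.2° + (180° − 73.4°) = 118° from the x-axis; with |GH| = 29.1, H = G + 29.1·(cos 118°, sin 118°) = (9.38, 30.3). GH is perpendicular to HA; with |HA| = 12.9 on the right of GH, A = H + 12.9·(0.885, 0.466) = (20.8, 36.3). Then |VA| = |A − V| = 41.8.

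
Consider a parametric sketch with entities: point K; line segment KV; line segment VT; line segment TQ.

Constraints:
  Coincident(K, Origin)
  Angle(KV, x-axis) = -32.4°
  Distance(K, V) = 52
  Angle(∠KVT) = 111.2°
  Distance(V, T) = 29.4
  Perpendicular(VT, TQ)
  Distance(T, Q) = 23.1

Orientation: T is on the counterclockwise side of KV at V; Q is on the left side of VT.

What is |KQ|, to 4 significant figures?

54.48

K is at the origin; KV runs at -32.4° with length 52.0, so V = 52.0·(cos -32.4°, sin -32.4°) = (43.91, -27.86). ∠KVT = 111.2°, so VT runs at -32.4° + (180° − 111.2°) = 36.40° from the x-axis; with |VT| = 29.4, T = V + 29.4·(cos 36.40°, sin 36.40°) = (67.57, -10.42). VT is perpendicular to TQ; with |TQ| = 23.1 on the left of VT, Q = T + 23.1·(-0.5934, 0.8049) = (53.86, 8.177). Then |KQ| = |Q − K| = 54.48.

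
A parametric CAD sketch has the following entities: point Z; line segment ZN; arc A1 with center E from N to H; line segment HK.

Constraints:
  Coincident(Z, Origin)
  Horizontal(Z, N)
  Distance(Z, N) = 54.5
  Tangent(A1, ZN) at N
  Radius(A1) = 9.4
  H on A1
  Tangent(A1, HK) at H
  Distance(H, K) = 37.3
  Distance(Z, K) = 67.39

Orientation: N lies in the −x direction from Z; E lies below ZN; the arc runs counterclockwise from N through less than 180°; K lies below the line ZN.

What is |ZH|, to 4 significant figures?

64.46

Checks: Z.y = 0.00, N.y = 0.00 ✓; |EH| = 9.400 ✓; ∠(EH, HK) = 90.00° ✓; |HK| = 37.30 ✓; |ZK| = 67.39 ✓.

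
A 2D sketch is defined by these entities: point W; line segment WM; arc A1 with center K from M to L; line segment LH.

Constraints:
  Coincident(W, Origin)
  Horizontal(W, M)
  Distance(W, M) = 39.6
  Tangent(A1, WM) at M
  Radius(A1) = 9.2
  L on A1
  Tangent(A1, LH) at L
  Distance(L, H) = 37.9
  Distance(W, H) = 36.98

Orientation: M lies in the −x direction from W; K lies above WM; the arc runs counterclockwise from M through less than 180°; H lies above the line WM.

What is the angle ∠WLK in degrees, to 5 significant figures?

153.03°

W is at the origin; W and M share the same y with |WM| = 39.6 and M on the −x side, so M = (-39.600, 0.0000). The tangent condition forces KM to be normal to WM, so K = M + (0, 9.2) = (-39.600, 9.2000). Since KL ⟂ LH (tangency), |KH| = √(9.2² + 37.9²) = 39.001 regardless of where L sits on A1. So H lies on both circle(W, 36.98) and circle(K, 39.001); the above-WM intersection is H = (-10.707, 35.396). L is the foot of the tangent from H: L = (-31.987, 4.0343).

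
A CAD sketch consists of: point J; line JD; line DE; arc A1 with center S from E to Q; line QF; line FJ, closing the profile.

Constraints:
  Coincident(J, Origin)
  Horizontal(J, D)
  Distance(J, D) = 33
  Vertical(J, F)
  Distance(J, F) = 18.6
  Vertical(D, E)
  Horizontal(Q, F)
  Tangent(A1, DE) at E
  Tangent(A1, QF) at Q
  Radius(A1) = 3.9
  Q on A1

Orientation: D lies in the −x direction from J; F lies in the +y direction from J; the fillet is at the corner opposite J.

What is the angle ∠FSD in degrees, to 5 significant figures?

112.49°

JF is vertical with |JF| = 18.6 and F on the +y side, so F = (0.0000, 18.600). The virtual corner opposite J is at (-33.000, 18.600). Tangency of A1 to DE means the radius SE is perpendicular to DE and the tangent condition forces SQ to be normal to QF, with radius 3.9, so the center S sits 3.9 in from both sides at S = (-29.100, 14.700). Then cos ∠FSD = SF·SD / (|SF||SD|), giving 112.49°.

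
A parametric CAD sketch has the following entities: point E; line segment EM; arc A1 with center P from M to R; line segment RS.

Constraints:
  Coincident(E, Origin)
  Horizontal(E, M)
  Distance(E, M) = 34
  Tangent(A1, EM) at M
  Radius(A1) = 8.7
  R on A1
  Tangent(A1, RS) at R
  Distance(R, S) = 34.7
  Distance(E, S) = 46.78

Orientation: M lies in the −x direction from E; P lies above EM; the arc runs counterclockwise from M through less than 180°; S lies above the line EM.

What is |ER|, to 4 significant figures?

26.47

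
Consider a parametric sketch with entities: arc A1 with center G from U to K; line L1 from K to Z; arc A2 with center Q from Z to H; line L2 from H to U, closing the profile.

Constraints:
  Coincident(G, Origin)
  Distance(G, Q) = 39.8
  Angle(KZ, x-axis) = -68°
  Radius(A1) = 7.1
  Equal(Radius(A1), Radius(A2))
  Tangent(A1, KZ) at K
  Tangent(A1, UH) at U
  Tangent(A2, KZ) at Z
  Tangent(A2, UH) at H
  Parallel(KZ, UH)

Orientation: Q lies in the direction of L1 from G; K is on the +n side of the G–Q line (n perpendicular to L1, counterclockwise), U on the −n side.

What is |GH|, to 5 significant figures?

40.428

Tangency of A1 to both parallel lines with radius 7.1 puts K and U at G ± 7.1·n: K = (6.5830, 2.6597), U = (-6.5830, -2.6597). Equal radii place Z and H the same way about Q: Z = Q + 7.1·n = (21.492, -34.242), H = Q − 7.1·n = (8.3263, -39.562). Then |GH| = |H − G| = 40.428.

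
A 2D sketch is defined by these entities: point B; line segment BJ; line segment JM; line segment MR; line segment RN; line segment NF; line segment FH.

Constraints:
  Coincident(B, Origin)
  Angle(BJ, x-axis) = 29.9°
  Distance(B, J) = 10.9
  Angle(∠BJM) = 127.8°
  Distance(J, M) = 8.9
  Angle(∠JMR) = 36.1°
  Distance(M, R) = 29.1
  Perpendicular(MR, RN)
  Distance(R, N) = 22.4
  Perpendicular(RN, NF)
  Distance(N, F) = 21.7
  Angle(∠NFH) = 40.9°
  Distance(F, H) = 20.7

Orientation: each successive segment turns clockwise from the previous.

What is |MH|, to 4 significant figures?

24.69

B is at the origin; BJ runs at 29.9° with length 10.9, so J = (9.449, 5.434). ∠BJM = 127.8° gives JM at -22.30° from the x-axis; with |JM| = 8.9, M = (17.68, 2.056). ∠JMR = 36.1° gives MR at -166.2° from the x-axis; with |MR| = 29.1, R = (-10.58, -4.885). MR ⟂ RN, so RN runs at 103.8°; with |RN| = 22.4, N = (-15.92, 16.87). The perpendicularity gives NF at right angles to RN, so NF runs at 13.80°; with |NF| = 21.7, F = (5.154, 22.04). ∠NFH = 40.9° gives FH at -125.3° from the x-axis; with |FH| = 20.7, H = (-6.808, 5.151). Then |MH| = |H − M| = 24.69.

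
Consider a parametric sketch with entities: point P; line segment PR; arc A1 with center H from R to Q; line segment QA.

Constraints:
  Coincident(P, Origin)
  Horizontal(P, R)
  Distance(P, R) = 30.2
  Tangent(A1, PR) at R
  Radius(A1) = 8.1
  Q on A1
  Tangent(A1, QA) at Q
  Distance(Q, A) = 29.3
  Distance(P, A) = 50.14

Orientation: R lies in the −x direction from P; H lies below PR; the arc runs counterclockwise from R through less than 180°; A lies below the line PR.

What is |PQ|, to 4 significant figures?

39.36

P is at the origin; P and R share the same y with |PR| = 30.2 and R on the −x side, so R = (-30.20, 0.000). A1 meets PR tangentially, so HR is at right angles to PR, so H = R + (0, -8.1) = (-30.20, -8.100). Since HQ ⟂ QA (tangency), |HA| = √(8.1² + 29.3²) = 30.40 regardless of where Q sits on A1. So A lies on both circle(P, 50.14) and circle(H, 30.40); the below-PR intersection is A = (-32.20, -38.43). Q is the foot of the tangent from A: Q = (-38.13, -9.740).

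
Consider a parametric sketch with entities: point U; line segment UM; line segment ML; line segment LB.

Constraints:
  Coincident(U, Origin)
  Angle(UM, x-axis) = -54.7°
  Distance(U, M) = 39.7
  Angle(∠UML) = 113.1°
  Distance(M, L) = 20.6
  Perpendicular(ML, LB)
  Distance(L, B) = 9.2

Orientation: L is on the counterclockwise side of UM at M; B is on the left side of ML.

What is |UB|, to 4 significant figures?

45.33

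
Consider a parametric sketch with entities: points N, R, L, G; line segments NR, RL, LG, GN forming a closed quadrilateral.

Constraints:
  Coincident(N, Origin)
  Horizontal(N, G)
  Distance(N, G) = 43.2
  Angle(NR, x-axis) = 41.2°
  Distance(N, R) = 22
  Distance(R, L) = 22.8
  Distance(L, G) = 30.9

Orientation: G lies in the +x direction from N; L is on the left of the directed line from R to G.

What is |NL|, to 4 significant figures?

44.80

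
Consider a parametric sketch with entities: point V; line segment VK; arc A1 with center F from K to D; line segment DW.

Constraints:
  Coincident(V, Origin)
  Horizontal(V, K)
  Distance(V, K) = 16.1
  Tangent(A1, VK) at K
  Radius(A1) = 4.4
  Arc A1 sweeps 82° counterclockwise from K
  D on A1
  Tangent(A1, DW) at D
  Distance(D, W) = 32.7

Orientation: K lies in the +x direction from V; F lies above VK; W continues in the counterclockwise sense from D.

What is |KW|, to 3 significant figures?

37.3

On A1, K sits at bearing -90° from F; an 82° counterclockwise sweep puts D at bearing -8°, so D = F + 4.4·(cos -8°, sin -8°) = (20.5, 3.79). Since A1 is tangent to DW there, FD ⟂ DW, so DW runs along (−sin -8°, cos -8°); with |DW| = 32.7, W = (25.0, 36.2). Then |KW| = |W − K| = 37.3.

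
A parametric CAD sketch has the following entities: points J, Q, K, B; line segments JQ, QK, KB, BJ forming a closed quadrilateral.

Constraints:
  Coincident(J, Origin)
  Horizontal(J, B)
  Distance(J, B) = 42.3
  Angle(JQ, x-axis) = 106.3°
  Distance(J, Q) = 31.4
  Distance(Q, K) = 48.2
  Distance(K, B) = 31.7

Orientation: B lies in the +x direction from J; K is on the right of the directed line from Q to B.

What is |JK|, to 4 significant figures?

18.37

Checks: |QK| = 48.20 ✓; |KB| = 31.70 ✓.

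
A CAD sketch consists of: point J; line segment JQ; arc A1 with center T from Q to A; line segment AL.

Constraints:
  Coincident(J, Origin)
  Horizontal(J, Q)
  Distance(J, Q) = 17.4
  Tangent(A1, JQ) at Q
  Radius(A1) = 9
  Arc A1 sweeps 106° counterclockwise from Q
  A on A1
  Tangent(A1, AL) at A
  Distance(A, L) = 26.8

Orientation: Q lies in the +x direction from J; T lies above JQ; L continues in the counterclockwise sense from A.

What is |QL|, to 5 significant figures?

37.264

J is at the origin; JQ is horizontal with |JQ| = 17.4 and Q on the +x side, so Q = (17.400, 0.0000). The tangent condition forces TQ to be normal to JQ, so T = Q + (0, 9) = (17.400, 9.0000). On A1, Q sits at bearing -90° from T; a 106° counterclockwise sweep puts A at bearing 16°, so A = T + 9.0·(cos 16°, sin 16°) = (26.051, 11.481). The tangent condition forces TA to be normal to AL, so AL runs along (−sin 16°, cos 16°); with |AL| = 26.8, L = (18.664, 37.243). Then |QL| = |L − Q| = 37.264.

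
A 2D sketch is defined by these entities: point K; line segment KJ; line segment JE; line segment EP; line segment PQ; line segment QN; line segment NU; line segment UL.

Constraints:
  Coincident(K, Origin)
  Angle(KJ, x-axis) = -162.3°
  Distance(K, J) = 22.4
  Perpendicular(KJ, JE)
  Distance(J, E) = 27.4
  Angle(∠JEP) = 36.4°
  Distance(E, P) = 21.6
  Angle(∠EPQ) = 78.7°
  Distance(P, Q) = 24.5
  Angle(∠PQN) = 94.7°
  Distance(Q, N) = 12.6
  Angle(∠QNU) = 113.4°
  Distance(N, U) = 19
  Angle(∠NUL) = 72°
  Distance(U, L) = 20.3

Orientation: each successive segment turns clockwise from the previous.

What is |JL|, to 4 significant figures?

11.83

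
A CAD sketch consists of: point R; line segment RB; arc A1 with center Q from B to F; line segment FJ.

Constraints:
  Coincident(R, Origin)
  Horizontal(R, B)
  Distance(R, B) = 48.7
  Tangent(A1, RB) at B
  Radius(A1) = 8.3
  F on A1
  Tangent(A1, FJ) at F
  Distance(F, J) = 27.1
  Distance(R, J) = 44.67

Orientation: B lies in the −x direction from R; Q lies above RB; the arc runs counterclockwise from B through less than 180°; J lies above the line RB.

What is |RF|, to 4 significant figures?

41.24

R is at the origin; R and B share the same y with |RB| = 48.7 and B on the −x side, so B = (-48.70, 0.000). Since A1 is tangent to RB there, QB ⟂ RB, so Q = B + (0, 8.3) = (-48.70, 8.300). Since QF ⟂ FJ (tangency), |QJ| = √(8.3² + 27.1²) = 28.34 regardless of where F sits on A1. So J lies on both circle(R, 44.67) and circle(Q, 28.34); the above-RB intersection is J = (-31.98, 31.19). F is the foot of the tangent from J: F = (-40.86, 5.581).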